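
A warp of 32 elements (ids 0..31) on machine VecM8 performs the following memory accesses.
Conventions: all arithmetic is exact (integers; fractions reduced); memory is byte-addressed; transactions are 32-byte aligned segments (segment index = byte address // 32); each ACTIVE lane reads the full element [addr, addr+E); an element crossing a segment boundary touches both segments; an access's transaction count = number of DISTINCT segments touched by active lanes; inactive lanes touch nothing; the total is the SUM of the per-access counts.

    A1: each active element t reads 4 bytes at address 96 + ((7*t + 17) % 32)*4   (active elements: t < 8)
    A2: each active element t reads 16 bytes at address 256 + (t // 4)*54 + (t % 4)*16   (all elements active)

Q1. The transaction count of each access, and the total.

A1: 4 transactions
A2: 14 transactions

Answer: 4,14; total 18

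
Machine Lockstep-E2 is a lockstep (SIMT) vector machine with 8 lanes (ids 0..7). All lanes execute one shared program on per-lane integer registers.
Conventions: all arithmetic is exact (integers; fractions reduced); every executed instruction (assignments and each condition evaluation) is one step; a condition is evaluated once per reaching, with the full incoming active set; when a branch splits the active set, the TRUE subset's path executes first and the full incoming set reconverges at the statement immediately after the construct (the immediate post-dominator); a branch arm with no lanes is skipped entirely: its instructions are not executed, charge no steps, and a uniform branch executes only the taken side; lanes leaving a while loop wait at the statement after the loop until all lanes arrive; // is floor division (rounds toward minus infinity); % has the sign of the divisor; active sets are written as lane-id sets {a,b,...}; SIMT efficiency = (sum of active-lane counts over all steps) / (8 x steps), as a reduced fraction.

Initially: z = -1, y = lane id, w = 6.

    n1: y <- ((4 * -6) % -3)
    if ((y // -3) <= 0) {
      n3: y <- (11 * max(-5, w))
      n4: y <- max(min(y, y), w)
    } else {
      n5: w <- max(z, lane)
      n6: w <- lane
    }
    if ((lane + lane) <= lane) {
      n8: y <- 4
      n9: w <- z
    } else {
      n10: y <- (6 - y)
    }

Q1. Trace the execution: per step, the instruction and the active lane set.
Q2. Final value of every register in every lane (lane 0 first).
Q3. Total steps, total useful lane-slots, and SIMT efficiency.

step 0: y <- ((4 * -6) % -3)         {0,1,2,3,4,5,6,7}
step 1: eval ((y // -3) <= 0)        {0,1,2,3,4,5,6,7}
step 2: y <- (11 * max(-5, w))       {0,1,2,3,4,5,6,7}
step 3: y <- max(min(y, y), w)       {0,1,2,3,4,5,6,7}
step 4: eval ((lane + lane) <= lane) {0,1,2,3,4,5,6,7}
step 5: y <- 4                       {0}
step 6: w <- z                       {0}
step 7: y <- (6 - y)                 {1,2,3,4,5,6,7}

Answer: 8 steps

z: -1,-1,-1,-1,-1,-1,-1,-1
y: 4,-60,-60,-60,-60,-60,-60,-60
w: -1,6,6,6,6,6,6,6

steps = 8; useful = 49; efficiency = 49/64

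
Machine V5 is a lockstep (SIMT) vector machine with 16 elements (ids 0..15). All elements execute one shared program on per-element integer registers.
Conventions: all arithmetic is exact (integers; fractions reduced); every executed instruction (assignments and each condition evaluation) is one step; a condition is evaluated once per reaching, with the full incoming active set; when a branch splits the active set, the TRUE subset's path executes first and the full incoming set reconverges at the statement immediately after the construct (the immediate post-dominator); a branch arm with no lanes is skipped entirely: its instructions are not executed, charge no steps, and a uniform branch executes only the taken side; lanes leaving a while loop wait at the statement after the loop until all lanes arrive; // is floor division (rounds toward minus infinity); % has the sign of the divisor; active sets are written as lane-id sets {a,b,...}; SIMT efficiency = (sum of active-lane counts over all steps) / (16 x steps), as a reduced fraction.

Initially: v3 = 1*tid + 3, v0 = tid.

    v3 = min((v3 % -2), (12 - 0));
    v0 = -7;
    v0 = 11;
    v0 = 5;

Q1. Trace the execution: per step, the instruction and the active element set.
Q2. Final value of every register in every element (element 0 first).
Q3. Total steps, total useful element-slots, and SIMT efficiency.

step 0: v3 <- min((v3 % -2), (12 - 0)) {0,1,2,3,4,5,6,7,8,9,10,11,12,13,14,15}
step 1: v0 <- -7                     {0,1,2,3,4,5,6,7,8,9,10,11,12,13,14,15}
step 2: v0 <- 11                     {0,1,2,3,4,5,6,7,8,9,10,11,12,13,14,15}
step 3: v0 <- 5                      {0,1,2,3,4,5,6,7,8,9,10,11,12,13,14,15}

Answer: 4 steps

v3: -1,0,-1,0,-1,0,-1,0,-1,0,-1,0,-1,0,-1,0
v0: 5,5,5,5,5,5,5,5,5,5,5,5,5,5,5,5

steps = 4; useful = 64; efficiency = 64/64 = 1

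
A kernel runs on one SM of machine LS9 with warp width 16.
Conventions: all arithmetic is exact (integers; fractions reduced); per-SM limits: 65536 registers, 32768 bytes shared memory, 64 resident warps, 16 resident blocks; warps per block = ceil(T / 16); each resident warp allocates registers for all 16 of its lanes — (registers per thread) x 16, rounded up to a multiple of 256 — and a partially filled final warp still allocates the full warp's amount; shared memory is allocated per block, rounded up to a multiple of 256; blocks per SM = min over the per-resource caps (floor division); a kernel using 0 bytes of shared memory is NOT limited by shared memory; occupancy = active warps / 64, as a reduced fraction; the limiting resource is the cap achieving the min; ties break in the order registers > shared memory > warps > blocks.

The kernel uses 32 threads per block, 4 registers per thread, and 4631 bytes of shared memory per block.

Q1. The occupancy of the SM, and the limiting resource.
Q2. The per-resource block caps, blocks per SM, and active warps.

Answer: occupancy 3/16, limited by shared memory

registers: 128 blocks
shared memory: 6 blocks
warps: 32 blocks
blocks: 16 blocks

Answer: 6 blocks, 12 active warps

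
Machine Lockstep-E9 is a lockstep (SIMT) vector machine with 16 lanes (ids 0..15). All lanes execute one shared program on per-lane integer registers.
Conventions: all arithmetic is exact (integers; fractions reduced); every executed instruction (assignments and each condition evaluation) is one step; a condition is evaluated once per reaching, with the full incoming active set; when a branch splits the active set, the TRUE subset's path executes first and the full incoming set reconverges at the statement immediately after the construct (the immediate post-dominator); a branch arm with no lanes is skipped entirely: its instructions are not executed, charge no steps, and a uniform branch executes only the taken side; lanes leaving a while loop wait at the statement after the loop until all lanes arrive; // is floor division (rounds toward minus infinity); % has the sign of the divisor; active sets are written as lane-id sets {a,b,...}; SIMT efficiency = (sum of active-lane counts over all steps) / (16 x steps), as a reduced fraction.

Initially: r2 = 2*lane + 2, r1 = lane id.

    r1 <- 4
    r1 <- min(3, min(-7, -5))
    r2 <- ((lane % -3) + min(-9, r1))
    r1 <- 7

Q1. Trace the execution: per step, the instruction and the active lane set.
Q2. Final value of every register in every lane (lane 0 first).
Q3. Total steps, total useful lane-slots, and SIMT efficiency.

step 0: r1 <- 4                      {0,1,2,3,4,5,6,7,8,9,10,11,12,13,14,15}
step 1: r1 <- min(3, min(-7, -5))    {0,1,2,3,4,5,6,7,8,9,10,11,12,13,14,15}
step 2: r2 <- ((lane % -3) + min(-9, r1)) {0,1,2,3,4,5,6,7,8,9,10,11,12,13,14,15}
step 3: r1 <- 7                      {0,1,2,3,4,5,6,7,8,9,10,11,12,13,14,15}

Answer: 4 steps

r2: -9,-11,-10,-9,-11,-10,-9,-11,-10,-9,-11,-10,-9,-11,-10,-9
r1: 7,7,7,7,7,7,7,7,7,7,7,7,7,7,7,7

steps = 4; useful = 64; efficiency = 64/64 = 1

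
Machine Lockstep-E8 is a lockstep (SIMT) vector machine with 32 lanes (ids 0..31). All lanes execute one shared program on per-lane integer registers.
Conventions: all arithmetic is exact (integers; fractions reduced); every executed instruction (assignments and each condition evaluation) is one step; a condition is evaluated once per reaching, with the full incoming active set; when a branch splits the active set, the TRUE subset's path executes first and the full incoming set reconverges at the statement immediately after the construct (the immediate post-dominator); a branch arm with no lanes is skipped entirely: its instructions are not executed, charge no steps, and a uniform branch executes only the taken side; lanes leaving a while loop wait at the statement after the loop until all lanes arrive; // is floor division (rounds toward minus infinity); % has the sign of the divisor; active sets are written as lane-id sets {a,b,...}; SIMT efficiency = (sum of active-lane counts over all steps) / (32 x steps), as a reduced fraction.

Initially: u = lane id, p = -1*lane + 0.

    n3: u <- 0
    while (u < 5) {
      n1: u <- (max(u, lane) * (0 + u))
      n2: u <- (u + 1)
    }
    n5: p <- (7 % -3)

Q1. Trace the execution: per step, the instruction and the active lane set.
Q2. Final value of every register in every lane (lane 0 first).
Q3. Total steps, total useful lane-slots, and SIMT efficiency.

step 0: u <- 0                       {0,1,2,3,4,5,6,7,8,9,10,11,12,13,14,15,16,17,18,19,20,21,22,23,24,25,26,27,28,29,30,31}
step 1: eval (u < 5)                 {0,1,2,3,4,5,6,7,8,9,10,11,12,13,14,15,16,17,18,19,20,21,22,23,24,25,26,27,28,29,30,31}
step 2: u <- (max(u, lane) * (0 + u)) {0,1,2,3,4,5,6,7,8,9,10,11,12,13,14,15,16,17,18,19,20,21,22,23,24,25,26,27,28,29,30,31}
step 3: u <- (u + 1)                 {0,1,2,3,4,5,6,7,8,9,10,11,12,13,14,15,16,17,18,19,20,21,22,23,24,25,26,27,28,29,30,31}
step 4: eval (u < 5)                 {0,1,2,3,4,5,6,7,8,9,10,11,12,13,14,15,16,17,18,19,20,21,22,23,24,25,26,27,28,29,30,31}
step 5: u <- (max(u, lane) * (0 + u)) {0,1,2,3,4,5,6,7,8,9,10,11,12,13,14,15,16,17,18,19,20,21,22,23,24,25,26,27,28,29,30,31}
step 6: u <- (u + 1)                 {0,1,2,3,4,5,6,7,8,9,10,11,12,13,14,15,16,17,18,19,20,21,22,23,24,25,26,27,28,29,30,31}
step 7: eval (u < 5)                 {0,1,2,3,4,5,6,7,8,9,10,11,12,13,14,15,16,17,18,19,20,21,22,23,24,25,26,27,28,29,30,31}
step 8: u <- (max(u, lane) * (0 + u)) {0,1,2,3}
step 9: u <- (u + 1)                 {0,1,2,3}
step 10: eval (u < 5)                 {0,1,2,3}
step 11: p <- (7 % -3)                {0,1,2,3,4,5,6,7,8,9,10,11,12,13,14,15,16,17,18,19,20,21,22,23,24,25,26,27,28,29,30,31}

Answer: 12 steps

u: 5,5,10,17,5,6,7,8,9,10,11,12,13,14,15,16,17,18,19,20,21,22,23,24,25,26,27,28,29,30,31,32
p: -2,-2,-2,-2,-2,-2,-2,-2,-2,-2,-2,-2,-2,-2,-2,-2,-2,-2,-2,-2,-2,-2,-2,-2,-2,-2,-2,-2,-2,-2,-2,-2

steps = 12; useful = 300; efficiency = 300/384 = 25/32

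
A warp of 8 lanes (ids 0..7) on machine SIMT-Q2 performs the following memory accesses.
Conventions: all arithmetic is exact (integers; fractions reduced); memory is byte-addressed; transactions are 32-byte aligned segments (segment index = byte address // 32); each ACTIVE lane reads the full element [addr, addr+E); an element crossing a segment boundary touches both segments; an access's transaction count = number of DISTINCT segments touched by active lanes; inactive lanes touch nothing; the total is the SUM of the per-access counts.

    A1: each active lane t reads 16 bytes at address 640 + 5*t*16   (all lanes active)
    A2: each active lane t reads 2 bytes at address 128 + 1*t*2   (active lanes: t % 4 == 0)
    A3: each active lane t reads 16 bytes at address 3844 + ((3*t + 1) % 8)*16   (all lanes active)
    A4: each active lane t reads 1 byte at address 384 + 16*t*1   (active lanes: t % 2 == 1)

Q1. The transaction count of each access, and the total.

A1: 8 transactions
A2: 1 transaction
A3: 5 transactions
A4: 4 transactions

Answer: 8,1,5,4; total 18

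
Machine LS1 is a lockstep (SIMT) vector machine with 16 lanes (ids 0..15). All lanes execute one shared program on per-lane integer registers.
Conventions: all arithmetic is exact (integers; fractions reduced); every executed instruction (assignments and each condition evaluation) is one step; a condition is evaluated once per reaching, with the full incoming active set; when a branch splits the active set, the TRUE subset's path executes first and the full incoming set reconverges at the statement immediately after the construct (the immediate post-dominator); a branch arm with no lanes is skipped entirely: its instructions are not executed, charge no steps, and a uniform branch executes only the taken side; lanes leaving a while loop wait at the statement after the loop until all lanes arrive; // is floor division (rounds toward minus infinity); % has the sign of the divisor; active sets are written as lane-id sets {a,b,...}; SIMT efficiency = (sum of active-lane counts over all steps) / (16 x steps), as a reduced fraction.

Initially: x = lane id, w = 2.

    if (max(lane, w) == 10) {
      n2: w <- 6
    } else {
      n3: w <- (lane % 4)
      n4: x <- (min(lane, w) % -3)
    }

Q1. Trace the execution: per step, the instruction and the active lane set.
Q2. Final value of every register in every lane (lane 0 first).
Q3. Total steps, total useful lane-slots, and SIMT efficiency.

step 0: eval (max(lane, w) == 10)    {0,1,2,3,4,5,6,7,8,9,10,11,12,13,14,15}
step 1: w <- 6                       {10}
step 2: w <- (lane % 4)              {0,1,2,3,4,5,6,7,8,9,11,12,13,14,15}
step 3: x <- (min(lane, w) % -3)     {0,1,2,3,4,5,6,7,8,9,11,12,13,14,15}

Answer: 4 steps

x: 0,-2,-1,0,0,-2,-1,0,0,-2,10,0,0,-2,-1,0
w: 0,1,2,3,0,1,2,3,0,1,6,3,0,1,2,3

steps = 4; useful = 47; efficiency = 47/64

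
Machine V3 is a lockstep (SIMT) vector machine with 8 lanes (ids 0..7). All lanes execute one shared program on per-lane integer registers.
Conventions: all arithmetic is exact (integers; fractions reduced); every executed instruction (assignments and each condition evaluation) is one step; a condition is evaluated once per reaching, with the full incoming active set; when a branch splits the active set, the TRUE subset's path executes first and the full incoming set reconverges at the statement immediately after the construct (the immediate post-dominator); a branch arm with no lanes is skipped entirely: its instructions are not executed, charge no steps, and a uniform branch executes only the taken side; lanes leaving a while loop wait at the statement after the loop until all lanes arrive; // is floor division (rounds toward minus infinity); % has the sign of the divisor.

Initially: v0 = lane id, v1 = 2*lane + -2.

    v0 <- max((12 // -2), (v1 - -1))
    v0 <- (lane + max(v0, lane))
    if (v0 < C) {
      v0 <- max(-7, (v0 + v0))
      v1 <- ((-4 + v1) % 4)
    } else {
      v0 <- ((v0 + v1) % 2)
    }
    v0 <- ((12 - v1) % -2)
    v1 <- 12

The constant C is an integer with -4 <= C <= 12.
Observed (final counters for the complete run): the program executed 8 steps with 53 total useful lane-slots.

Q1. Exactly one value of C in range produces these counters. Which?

Answer: C = 12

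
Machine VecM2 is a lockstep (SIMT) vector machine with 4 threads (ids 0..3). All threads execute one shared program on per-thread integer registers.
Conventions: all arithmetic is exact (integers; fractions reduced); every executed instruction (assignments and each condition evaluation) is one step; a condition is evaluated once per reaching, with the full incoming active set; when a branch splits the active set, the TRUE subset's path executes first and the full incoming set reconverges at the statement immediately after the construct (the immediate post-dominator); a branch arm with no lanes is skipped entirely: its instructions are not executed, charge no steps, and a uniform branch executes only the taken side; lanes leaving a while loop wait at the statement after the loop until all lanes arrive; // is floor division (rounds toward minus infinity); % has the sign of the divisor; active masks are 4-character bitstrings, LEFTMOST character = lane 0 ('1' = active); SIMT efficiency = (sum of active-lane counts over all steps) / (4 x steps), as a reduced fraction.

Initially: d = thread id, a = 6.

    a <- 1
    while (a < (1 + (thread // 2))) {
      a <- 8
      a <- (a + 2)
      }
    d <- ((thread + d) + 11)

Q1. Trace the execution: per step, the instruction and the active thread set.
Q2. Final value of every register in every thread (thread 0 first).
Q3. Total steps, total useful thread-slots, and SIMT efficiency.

step 0: a <- 1                       1111
step 1: eval (a < (1 + (thread // 2))) 1111
step 2: a <- 8                       0011
step 3: a <- (a + 2)                 0011
step 4: eval (a < (1 + (thread // 2))) 0011
step 5: d <- ((thread + d) + 11)     1111

Answer: 6 steps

d: 11,13,15,17
a: 1,1,10,10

steps = 6; useful = 18; efficiency = 18/24 = 3/4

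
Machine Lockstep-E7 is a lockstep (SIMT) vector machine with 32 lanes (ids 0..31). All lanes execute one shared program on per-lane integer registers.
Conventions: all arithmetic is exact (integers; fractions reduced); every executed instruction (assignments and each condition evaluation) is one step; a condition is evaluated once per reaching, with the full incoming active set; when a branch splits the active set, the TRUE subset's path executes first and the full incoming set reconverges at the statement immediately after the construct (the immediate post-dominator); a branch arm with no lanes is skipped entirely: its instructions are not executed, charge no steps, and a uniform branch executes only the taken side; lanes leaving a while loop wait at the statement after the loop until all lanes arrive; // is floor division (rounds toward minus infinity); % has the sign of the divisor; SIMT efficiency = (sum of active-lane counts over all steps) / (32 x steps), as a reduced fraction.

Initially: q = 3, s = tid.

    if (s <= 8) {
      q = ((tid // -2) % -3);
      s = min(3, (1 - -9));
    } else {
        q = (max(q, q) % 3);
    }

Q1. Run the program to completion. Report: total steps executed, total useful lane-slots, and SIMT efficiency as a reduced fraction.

Answer: 4 steps, 73 useful, 73/128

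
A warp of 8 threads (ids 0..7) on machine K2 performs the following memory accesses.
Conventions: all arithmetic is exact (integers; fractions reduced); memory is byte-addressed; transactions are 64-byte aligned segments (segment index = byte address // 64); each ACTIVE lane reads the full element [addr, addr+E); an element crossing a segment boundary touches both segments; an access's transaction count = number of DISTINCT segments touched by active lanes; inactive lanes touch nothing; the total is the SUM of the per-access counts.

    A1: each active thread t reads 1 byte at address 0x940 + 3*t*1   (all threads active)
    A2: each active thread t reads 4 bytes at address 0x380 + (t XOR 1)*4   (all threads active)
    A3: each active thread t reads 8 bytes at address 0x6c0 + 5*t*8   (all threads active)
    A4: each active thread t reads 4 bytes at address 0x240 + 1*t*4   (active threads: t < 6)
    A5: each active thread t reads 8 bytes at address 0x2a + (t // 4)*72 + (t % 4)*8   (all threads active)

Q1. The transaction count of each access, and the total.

A1: 1 transaction
A2: 1 transaction
A3: 5 transactions
A4: 1 transaction
A5: 3 transactions

Answer: 1,1,5,1,3; total 11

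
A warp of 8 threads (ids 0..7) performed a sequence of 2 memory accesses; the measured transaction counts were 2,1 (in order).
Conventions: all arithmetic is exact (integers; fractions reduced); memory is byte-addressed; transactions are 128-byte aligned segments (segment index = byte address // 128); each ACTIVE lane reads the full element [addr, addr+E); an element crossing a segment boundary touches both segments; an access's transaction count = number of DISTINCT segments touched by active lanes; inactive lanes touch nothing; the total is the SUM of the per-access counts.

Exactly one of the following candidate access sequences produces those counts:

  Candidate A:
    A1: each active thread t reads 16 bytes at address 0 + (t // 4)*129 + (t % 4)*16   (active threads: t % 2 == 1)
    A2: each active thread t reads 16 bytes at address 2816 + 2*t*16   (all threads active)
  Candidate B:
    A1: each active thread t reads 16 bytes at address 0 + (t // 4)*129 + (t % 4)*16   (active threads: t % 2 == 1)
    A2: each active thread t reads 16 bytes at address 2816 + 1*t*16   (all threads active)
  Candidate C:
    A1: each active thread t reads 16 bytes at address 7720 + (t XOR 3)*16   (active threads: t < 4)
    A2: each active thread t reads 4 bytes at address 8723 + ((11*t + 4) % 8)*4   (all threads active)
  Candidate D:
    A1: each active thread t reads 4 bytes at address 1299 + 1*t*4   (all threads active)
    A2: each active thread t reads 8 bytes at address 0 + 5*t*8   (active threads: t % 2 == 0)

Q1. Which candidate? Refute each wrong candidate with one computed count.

A: A2 gives 2 transactions, not 1
C: A1 gives 1 transaction, not 2
D: A1 gives 1 transaction, not 2
B: all counts match (2,1)

Answer: B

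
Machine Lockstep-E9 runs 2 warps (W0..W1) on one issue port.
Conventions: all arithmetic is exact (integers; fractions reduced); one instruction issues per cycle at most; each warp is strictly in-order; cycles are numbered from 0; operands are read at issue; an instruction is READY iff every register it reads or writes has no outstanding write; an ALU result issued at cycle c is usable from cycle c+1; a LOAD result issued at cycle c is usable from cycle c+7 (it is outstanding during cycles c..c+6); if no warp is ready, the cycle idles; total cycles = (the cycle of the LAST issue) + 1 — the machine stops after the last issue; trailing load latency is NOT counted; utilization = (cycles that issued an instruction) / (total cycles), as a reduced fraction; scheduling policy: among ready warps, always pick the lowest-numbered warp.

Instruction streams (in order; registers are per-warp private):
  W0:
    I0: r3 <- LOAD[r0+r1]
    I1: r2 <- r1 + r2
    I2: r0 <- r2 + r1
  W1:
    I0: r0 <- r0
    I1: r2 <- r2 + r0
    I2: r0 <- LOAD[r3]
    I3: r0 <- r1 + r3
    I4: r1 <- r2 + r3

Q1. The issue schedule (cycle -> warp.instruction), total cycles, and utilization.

cycle 0: W0.I0
cycle 1: W0.I1
cycle 2: W0.I2
cycle 3: W1.I0
cycle 4: W1.I1
cycle 5: W1.I2
cycle 6: idle
cycle 7: idle
cycle 8: idle
cycle 9: idle
cycle 10: idle
cycle 11: idle
cycle 12: W1.I3
cycle 13: W1.I4

Answer: 14 cycles, utilization 4/7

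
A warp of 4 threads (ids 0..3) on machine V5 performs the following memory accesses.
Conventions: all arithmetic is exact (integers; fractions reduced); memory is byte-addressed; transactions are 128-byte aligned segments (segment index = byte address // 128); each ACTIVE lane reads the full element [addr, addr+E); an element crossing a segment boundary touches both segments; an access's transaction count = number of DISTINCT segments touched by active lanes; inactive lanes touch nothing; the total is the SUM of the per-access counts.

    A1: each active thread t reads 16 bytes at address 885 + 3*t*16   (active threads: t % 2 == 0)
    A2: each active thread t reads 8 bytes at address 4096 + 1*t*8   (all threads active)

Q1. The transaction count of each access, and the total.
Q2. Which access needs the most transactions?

A1: 2 transactions
A2: 1 transaction

Answer: 2,1; total 3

Answer: A1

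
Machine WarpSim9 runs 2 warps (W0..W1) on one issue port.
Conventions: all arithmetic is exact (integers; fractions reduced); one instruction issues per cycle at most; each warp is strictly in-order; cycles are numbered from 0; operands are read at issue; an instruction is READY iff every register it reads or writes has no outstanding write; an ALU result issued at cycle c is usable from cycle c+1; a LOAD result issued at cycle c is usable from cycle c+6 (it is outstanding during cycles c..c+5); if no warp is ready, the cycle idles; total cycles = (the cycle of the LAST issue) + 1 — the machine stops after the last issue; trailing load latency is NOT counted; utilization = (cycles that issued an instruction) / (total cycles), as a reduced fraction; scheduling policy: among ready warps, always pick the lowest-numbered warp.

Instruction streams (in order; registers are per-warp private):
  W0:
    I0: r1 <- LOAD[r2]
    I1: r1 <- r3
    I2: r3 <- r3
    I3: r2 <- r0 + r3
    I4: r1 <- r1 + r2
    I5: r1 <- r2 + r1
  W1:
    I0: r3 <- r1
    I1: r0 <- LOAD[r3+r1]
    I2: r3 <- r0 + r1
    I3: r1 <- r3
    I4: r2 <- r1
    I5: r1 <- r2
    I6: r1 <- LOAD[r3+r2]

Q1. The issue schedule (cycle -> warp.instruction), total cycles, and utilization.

cycle 0: W0.I0
cycle 1: W1.I0
cycle 2: W1.I1
cycle 3: idle
cycle 4: idle
cycle 5: idle
cycle 6: W0.I1
cycle 7: W0.I2
cycle 8: W0.I3
cycle 9: W0.I4
cycle 10: W0.I5
cycle 11: W1.I2
cycle 12: W1.I3
cycle 13: W1.I4
cycle 14: W1.I5
cycle 15: W1.I6

Answer: 16 cycles, utilization 13/16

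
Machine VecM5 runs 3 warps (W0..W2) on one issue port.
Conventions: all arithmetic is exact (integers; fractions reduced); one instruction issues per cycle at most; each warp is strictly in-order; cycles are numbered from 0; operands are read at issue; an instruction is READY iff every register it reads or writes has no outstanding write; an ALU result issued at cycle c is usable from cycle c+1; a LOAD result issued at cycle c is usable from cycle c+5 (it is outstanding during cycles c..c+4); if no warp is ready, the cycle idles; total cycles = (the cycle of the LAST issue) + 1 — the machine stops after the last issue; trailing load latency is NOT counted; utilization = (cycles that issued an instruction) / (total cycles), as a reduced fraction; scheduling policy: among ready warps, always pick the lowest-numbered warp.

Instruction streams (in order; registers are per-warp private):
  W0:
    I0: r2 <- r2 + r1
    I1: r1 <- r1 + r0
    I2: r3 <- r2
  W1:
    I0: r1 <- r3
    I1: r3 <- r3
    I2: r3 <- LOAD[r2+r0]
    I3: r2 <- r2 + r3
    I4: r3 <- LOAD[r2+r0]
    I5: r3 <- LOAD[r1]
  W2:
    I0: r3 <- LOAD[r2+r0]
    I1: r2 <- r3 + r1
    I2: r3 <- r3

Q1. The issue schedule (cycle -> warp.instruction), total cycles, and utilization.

cycle 0: W0.I0
cycle 1: W0.I1
cycle 2: W0.I2
cycle 3: W1.I0
cycle 4: W1.I1
cycle 5: W1.I2
cycle 6: W2.I0
cycle 7: idle
cycle 8: idle
cycle 9: idle
cycle 10: W1.I3
cycle 11: W1.I4
cycle 12: W2.I1
cycle 13: W2.I2
cycle 14: idle
cycle 15: idle
cycle 16: W1.I5

Answer: 17 cycles, utilization 12/17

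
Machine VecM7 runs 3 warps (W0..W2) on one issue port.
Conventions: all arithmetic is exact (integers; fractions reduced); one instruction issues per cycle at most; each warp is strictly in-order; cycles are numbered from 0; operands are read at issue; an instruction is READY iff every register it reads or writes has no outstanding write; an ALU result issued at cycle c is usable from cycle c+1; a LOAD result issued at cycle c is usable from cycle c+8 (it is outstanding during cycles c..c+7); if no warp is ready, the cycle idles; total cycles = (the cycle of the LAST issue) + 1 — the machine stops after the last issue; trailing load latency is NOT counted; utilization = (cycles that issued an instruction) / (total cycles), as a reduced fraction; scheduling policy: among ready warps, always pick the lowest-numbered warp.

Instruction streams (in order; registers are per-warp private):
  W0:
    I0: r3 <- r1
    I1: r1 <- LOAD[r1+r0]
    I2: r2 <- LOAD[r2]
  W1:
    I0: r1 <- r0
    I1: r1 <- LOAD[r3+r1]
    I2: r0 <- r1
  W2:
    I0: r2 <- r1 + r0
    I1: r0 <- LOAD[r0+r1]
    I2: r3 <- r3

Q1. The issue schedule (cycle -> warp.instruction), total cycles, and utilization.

cycle 0: W0.I0
cycle 1: W0.I1
cycle 2: W0.I2
cycle 3: W1.I0
cycle 4: W1.I1
cycle 5: W2.I0
cycle 6: W2.I1
cycle 7: W2.I2
cycle 8: idle
cycle 9: idle
cycle 10: idle
cycle 11: idle
cycle 12: W1.I2

Answer: 13 cycles, utilization 9/13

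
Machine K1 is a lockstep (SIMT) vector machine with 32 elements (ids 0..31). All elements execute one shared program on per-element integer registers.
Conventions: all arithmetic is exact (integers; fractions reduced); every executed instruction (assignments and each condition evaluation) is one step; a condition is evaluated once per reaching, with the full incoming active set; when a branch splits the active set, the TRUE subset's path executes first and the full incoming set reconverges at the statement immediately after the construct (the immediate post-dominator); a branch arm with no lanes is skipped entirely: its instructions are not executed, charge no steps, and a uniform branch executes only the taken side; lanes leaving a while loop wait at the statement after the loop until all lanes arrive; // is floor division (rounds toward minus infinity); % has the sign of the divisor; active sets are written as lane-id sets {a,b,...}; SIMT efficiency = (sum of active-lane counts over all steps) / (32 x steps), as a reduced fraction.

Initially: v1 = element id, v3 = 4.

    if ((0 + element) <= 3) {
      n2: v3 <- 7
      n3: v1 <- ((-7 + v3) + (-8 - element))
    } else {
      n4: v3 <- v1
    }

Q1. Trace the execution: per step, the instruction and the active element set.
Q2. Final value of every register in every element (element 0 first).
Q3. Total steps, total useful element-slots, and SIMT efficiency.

step 0: eval ((0 + element) <= 3)    {0,1,2,3,4,5,6,7,8,9,10,11,12,13,14,15,16,17,18,19,20,21,22,23,24,25,26,27,28,29,30,31}
step 1: v3 <- 7                      {0,1,2,3}
step 2: v1 <- ((-7 + v3) + (-8 - element)) {0,1,2,3}
step 3: v3 <- v1                     {4,5,6,7,8,9,10,11,12,13,14,15,16,17,18,19,20,21,22,23,24,25,26,27,28,29,30,31}

Answer: 4 steps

v1: -8,-9,-10,-11,4,5,6,7,8,9,10,11,12,13,14,15,16,17,18,19,20,21,22,23,24,25,26,27,28,29,30,31
v3: 7,7,7,7,4,5,6,7,8,9,10,11,12,13,14,15,16,17,18,19,20,21,22,23,24,25,26,27,28,29,30,31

steps = 4; useful = 68; efficiency = 68/128 = 17/32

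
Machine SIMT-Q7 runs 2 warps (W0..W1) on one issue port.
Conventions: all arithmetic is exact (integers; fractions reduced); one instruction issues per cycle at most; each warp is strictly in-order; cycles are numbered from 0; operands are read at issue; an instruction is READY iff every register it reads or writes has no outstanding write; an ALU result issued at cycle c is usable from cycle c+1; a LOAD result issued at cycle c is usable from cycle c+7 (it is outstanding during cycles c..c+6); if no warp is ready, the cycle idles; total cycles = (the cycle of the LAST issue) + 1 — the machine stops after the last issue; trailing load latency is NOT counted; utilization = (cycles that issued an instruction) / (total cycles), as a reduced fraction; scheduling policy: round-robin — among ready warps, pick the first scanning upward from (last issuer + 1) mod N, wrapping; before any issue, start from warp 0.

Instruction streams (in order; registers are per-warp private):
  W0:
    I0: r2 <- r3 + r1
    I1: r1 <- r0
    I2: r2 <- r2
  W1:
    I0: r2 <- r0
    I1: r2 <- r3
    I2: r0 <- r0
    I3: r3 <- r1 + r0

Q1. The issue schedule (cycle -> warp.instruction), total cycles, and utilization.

cycle 0: W0.I0
cycle 1: W1.I0
cycle 2: W0.I1
cycle 3: W1.I1
cycle 4: W0.I2
cycle 5: W1.I2
cycle 6: W1.I3

Answer: 7 cycles, utilization 1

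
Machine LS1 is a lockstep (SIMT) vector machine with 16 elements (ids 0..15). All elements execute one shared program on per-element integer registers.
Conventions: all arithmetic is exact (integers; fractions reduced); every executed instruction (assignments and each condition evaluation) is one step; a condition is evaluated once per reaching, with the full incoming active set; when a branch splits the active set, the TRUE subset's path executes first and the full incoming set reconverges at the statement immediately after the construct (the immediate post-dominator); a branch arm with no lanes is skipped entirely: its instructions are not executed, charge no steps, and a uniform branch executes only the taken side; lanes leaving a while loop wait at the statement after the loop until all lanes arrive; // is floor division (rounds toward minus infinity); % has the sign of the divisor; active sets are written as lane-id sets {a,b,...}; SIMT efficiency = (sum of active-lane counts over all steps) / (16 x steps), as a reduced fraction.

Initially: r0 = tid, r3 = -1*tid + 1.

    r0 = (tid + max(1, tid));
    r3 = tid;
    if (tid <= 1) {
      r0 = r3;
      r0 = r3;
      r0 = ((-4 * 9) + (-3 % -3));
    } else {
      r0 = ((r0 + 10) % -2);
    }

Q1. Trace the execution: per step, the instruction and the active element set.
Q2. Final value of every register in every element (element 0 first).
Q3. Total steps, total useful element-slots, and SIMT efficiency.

step 0: r0 <- (tid + max(1, tid))    {0,1,2,3,4,5,6,7,8,9,10,11,12,13,14,15}
step 1: r3 <- tid                    {0,1,2,3,4,5,6,7,8,9,10,11,12,13,14,15}
step 2: eval (tid <= 1)              {0,1,2,3,4,5,6,7,8,9,10,11,12,13,14,15}
step 3: r0 <- r3                     {0,1}
step 4: r0 <- r3                     {0,1}
step 5: r0 <- ((-4 * 9) + (-3 % -3)) {0,1}
step 6: r0 <- ((r0 + 10) % -2)       {2,3,4,5,6,7,8,9,10,11,12,13,14,15}

Answer: 7 steps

r0: -36,-36,0,0,0,0,0,0,0,0,0,0,0,0,0,0
r3: 0,1,2,3,4,5,6,7,8,9,10,11,12,13,14,15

steps = 7; useful = 68; efficiency = 68/112 = 17/28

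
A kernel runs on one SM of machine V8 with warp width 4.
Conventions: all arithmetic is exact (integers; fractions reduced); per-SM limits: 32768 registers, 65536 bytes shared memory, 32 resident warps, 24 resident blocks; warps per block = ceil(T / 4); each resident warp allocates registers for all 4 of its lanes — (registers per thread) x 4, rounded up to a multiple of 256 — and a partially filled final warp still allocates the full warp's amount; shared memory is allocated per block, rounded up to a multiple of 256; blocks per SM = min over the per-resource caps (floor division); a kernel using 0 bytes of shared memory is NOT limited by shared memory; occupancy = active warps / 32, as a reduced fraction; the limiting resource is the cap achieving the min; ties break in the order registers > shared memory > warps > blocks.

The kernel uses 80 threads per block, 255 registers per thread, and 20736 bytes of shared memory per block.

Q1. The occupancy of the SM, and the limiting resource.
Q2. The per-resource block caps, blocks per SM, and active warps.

Answer: occupancy 5/8, limited by registers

registers: 1 block
shared memory: 3 blocks
warps: 1 block
blocks: 24 blocks

Answer: 1 block, 20 active warps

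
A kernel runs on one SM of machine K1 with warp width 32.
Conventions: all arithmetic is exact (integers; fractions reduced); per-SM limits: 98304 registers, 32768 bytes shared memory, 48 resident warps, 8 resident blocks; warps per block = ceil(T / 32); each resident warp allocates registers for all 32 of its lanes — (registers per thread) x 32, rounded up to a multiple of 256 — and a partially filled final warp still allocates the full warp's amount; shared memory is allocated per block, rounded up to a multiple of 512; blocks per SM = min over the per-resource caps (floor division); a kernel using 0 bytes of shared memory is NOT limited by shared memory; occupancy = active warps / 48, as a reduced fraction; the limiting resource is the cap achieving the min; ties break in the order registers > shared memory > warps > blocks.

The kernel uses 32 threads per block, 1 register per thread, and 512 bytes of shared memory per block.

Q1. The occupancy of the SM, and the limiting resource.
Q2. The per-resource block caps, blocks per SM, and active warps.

Answer: occupancy 1/6, limited by blocks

registers: 384 blocks
shared memory: 64 blocks
warps: 48 blocks
blocks: 8 blocks

Answer: 8 blocks, 8 active warps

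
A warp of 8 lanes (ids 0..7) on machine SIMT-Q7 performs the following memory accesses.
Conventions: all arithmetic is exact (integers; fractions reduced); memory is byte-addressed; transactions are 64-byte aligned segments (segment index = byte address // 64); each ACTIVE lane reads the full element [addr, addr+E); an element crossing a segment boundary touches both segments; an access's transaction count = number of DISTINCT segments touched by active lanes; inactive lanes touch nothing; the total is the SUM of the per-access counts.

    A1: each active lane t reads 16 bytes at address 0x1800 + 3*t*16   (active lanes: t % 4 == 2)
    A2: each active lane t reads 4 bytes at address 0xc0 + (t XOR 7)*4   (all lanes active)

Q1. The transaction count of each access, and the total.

A1: 2 transactions
A2: 1 transaction

Answer: 2,1; total 3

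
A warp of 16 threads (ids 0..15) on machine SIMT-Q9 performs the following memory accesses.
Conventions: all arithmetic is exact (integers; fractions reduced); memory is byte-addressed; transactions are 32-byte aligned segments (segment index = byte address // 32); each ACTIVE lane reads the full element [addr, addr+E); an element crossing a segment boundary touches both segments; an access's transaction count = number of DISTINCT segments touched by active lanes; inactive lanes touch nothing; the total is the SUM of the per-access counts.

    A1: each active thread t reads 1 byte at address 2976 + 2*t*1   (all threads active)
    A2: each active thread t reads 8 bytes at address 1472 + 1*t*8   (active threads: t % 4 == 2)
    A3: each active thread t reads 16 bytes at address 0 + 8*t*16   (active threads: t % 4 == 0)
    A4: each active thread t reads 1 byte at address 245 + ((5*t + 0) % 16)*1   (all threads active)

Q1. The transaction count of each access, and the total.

A1: 1 transaction
A2: 4 transactions
A3: 4 transactions
A4: 2 transactions

Answer: 1,4,4,2; total 11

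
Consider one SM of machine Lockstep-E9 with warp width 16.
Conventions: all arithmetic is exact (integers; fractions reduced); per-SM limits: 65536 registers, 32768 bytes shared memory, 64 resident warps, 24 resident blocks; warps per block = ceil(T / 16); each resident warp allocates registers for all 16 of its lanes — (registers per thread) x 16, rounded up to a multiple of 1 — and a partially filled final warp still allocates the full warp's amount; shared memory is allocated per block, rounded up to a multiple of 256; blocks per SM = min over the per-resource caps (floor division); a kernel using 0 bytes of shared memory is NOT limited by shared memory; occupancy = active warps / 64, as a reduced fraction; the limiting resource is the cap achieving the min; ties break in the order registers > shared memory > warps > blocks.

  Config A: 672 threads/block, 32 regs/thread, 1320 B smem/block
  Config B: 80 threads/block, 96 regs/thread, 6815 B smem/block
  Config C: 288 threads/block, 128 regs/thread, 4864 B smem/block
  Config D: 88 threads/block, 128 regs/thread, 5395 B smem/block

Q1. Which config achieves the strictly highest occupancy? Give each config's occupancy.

occupancies: A 21/32, B 5/16, C 9/32, D 15/32

Answer: A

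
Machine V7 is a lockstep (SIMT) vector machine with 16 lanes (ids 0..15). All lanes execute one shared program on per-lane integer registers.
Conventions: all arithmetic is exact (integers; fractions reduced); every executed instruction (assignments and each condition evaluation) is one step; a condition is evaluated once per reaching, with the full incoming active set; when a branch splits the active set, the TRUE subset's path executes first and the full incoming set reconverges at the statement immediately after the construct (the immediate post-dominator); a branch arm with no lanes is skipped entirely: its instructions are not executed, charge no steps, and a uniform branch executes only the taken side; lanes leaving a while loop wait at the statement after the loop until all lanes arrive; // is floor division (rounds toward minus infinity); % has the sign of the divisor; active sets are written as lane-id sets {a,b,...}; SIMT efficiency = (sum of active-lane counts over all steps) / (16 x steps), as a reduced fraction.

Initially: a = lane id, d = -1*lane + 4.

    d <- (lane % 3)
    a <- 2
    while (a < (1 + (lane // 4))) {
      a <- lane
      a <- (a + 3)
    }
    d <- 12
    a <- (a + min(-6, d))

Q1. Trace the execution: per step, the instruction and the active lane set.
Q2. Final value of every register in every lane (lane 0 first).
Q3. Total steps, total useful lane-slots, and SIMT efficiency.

step 0: d <- (lane % 3)              {0,1,2,3,4,5,6,7,8,9,10,11,12,13,14,15}
step 1: a <- 2                       {0,1,2,3,4,5,6,7,8,9,10,11,12,13,14,15}
step 2: eval (a < (1 + (lane // 4))) {0,1,2,3,4,5,6,7,8,9,10,11,12,13,14,15}
step 3: a <- lane                    {8,9,10,11,12,13,14,15}
step 4: a <- (a + 3)                 {8,9,10,11,12,13,14,15}
step 5: eval (a < (1 + (lane // 4))) {8,9,10,11,12,13,14,15}
step 6: d <- 12                      {0,1,2,3,4,5,6,7,8,9,10,11,12,13,14,15}
step 7: a <- (a + min(-6, d))        {0,1,2,3,4,5,6,7,8,9,10,11,12,13,14,15}

Answer: 8 steps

a: -4,-4,-4,-4,-4,-4,-4,-4,5,6,7,8,9,10,11,12
d: 12,12,12,12,12,12,12,12,12,12,12,12,12,12,12,12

steps = 8; useful = 104; efficiency = 104/128 = 13/16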